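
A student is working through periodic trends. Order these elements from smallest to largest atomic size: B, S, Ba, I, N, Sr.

N < B < S < I < Sr < Ba

B is in period 2, group 13; N is in period 2, group 15; S is in period 3, group 16; Sr is in period 5, group 2; I is in period 5, group 17; Ba is in period 6, group 2.
Moving right in a period, electrons are added to the same shell under a stronger nuclear pull, so atoms get smaller; moving down, a new shell is opened and atoms get larger.
Here both period and group differ, so the two effects have to be weighed against each other.
B > N: both are in period 2; the period trend gives B the larger value.
S > B: the two effects oppose for this pair; the down-group effect wins (103 vs 85 pm).
I > S: period and group pull opposite ways; the down-group shift dominates (133 vs 103 pm).
Sr > I: Sr lies to the left of I in period 5, so the across-period effect alone puts Sr larger.
Ba > Sr: Ba sits below Sr in group 2, so the down-group effect alone puts Ba larger.
Tabulated atomic radius (pm): B 85, N 71, S 103, Sr 185, I 133, Ba 196.
So from smallest to largest: N < B < S < I < Sr < Ba.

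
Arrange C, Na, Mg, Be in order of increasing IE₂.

Mg, Be, C, Na

IE_2 is the cost of taking one more electron from the +1 cation: C⁺ still has 3 valence electrons; Na⁺ is the bare [Ne] core; Mg⁺ still has 1 valence electron; Be⁺ still has 1 valence electron.
Core electrons are held far more tightly than valence electrons, so Na tops the IE_2 order.
Valence configurations: C⁺ [He]2s²2p¹, Mg⁺ [Ne]3s¹, Be⁺ [He]2s¹.
Approximate IE_2 values (kJ/mol): C 2353, Na 4562, Mg 1451, Be 1757.
Overall IE_2 order: Mg < Be < C < Na.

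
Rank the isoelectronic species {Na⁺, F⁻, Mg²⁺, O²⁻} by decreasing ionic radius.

O²⁻ > F⁻ > Na⁺ > Mg²⁺

All of these have 10 electrons, so size is governed by nuclear charge alone: the more protons, the stronger the pull on the same electron cloud, and the smaller the ion.
Nuclear charges: Mg²⁺ (Z=12), Na⁺ (Z=11), F⁻ (Z=9), O²⁻ (Z=8).
Largest to smallest: O²⁻ > F⁻ > Na⁺ > Mg²⁺.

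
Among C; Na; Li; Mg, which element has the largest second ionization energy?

Li

After 1 electron has been removed, what remains? C⁺ still has 3 valence electrons; Na⁺ is the bare [Ne] core; Li⁺ is the bare [He] core; Mg⁺ still has 1 valence electron.
Pulling an electron out of a noble-gas core costs far more than removing a remaining valence electron, so Na and Li sit at the high end of IE_2.
Valence configurations: C⁺ [He]2s²2p¹, Mg⁺ [Ne]3s¹.
Tabulated IE_2 (kJ/mol): C 2353, Na 4562, Li 7298, Mg 1451.
Hence IE_2: Mg < C < Na < Li.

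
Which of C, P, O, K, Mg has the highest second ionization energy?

O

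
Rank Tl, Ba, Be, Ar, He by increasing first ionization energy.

He is in period 1, group 18; Be is in period 2, group 2; Ar is in period 3, group 18; Ba is in period 6, group 2; Tl is in period 6, group 13.
Removing the outermost electron gets harder across a period and easier down a group.
Neither a single period nor a single group — weigh both effects.
Tl > Ba: both are in period 6; the period trend gives Tl the larger value.
Be > Tl: the two effects oppose for this pair; the down-group effect wins (900 vs 589 kJ/mol).
Ar > Be: the two effects oppose for this pair; the across-period effect wins (1521 vs 900 kJ/mol).
He > Ar: He sits above Ar in group 18, so the down-group effect alone puts He higher.
Approximate values (kJ/mol): He 2372, Be 900, Ar 1521, Ba 503, Tl 589.
So from lowest to highest: Ba < Tl < Be < Ar < He.

Ba, Tl, Be, Ar, He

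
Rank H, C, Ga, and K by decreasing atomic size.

K > Ga > C > H

H is in period 1, group 1; C is in period 2, group 14; K is in period 4, group 1; Ga is in period 4, group 13.
Atomic radius shrinks across a period as nuclear charge pulls the same shell inward, and grows down a group as new shells are added.
Here both period and group differ, so the two effects have to be weighed against each other.
C > H: the two effects oppose for this pair; the down-group effect wins (75 vs 32 pm).
Ga > C: both effects reinforce here, so Ga is clearly the larger of the two.
K > Ga: K lies to the left of Ga in period 4, so the across-period effect alone puts K larger.
For reference (pm): H 32, C 75, K 196, Ga 124.
So from largest to smallest: K > Ga > C > H.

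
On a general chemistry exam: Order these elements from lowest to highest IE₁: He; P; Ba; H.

Ba, P, H, He

Across a period the outer electron is held more tightly (higher IE₁); down a group it sits in a higher shell, more shielded, and comes off more easily.
Here both period and group differ, so the two effects have to be weighed against each other.
P > Ba: relative to Ba, both the across-period and down-group shifts push P's first ionization energy up.
H > P: the two effects oppose for this pair; the down-group effect wins (1312 vs 1012 kJ/mol).
He > H: He lies to the right of H in period 1, so the across-period effect alone puts He higher.
Tabulated first ionization energy (kJ/mol): H 1312, He 2372, P 1012, Ba 503.
So from lowest to highest: Ba < P < H < He.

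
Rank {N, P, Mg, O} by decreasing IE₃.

Mg, O, N, P

After 2 electrons have been removed, what remains? N²⁺ still has 3 valence electrons; P²⁺ still has 3 valence electrons; Mg²⁺ is the bare [Ne] core; O²⁺ still has 4 valence electrons.
Pulling an electron out of a noble-gas core costs far more than removing a remaining valence electron, so Mg sits at the high end of IE_3.
Valence configurations: N²⁺ [He]2s²2p¹, P²⁺ [Ne]3s²3p¹, O²⁺ [He]2s²2p².
Approximate IE_3 values (kJ/mol): N 4578, P 2914, Mg 7733, O 5300.
Hence IE_3: P < N < O < Mg.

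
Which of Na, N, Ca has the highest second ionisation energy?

The second ionization energy removes an electron from the +1 ion. For each element: Na⁺ is the bare [Ne] core; N⁺ still has 4 valence electrons; Ca⁺ still has 1 valence electron.
Core electrons are held far more tightly than valence electrons, so Na tops the IE_2 order.
Valence configurations: N⁺ [He]2s²2p², Ca⁺ [Ar]4s¹.
Approximate IE_2 values (kJ/mol): Na 4562, N 2856, Ca 1145.
So the second ionization energies run Ca < N < Na.

Na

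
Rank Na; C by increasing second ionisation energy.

After 1 electron has been removed, what remains? Na⁺ is the bare [Ne] core; C⁺ still has 3 valence electrons.
Pulling an electron out of a noble-gas core costs far more than removing a remaining valence electron, so Na sits at the high end of IE_2.
The numbers (kJ/mol): Na 4562, C 2353.
Putting it together, IE_2: C < Na.

C < Na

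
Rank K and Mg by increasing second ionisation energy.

Mg < K

After 1 electron has been removed, what remains? K⁺ is the bare [Ar] core; Mg⁺ still has 1 valence electron.
Pulling an electron out of a noble-gas core costs far more than removing a remaining valence electron, so K sits at the high end of IE_2.
Tabulated IE_2 (kJ/mol): K 3052, Mg 1451.
Putting it together, IE_2: Mg < K.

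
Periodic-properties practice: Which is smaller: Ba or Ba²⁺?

Forming Ba²⁺ removes 2 electrons from Ba. Fewer electrons for the same nuclear charge means less shielding and a higher Z_eff on the remaining electrons, and for main-group metals the entire outer shell is lost.
A cation is smaller than its parent atom: Ba²⁺ < Ba.

Ba²⁺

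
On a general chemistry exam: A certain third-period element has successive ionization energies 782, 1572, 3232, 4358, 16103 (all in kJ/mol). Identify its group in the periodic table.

Group 14

Look for the largest jump between consecutive ionization energies: IE5/IE4 ≈ 3.7, far larger than any earlier ratio.
That jump marks the point where a core electron is being removed. So the atom has 4 valence electrons.
A main-group element with 4 valence electrons is in group 14.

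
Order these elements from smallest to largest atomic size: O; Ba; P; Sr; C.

Across a period the added protons contract the valence shell; down a group each new principal shell makes the atom larger.
Neither a single period nor a single group — weigh both effects.
C > O: C lies to the left of O in period 2, so the across-period effect alone puts C larger.
P > C: the two effects oppose for this pair; the down-group effect wins (111 vs 75 pm).
Sr > P: both effects reinforce here, so Sr is clearly the larger of the two.
Ba > Sr: they share group 2; the group trend gives Ba the larger value.
For reference (pm): C 75, O 63, P 111, Sr 185, Ba 196.
So from smallest to largest: O < C < P < Sr < Ba.

O, C, P, Sr, Ba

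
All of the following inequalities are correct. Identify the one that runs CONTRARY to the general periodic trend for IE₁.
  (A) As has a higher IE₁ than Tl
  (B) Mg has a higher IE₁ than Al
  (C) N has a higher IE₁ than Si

The general trend: IE₁ increases across a period and decreases down a group.
(A) As (period 4, group 15) vs Tl (period 6, group 13): the stated order agrees with the simple trend.
(B) Mg (period 3, group 2) vs Al (period 3, group 13): the stated order contradicts the simple trend.
(C) N (period 2, group 15) vs Si (period 3, group 14): the stated order agrees with the simple trend.
The exception is (B): Al's single 3p electron is easier to remove than one from Mg's filled 3s².

(B)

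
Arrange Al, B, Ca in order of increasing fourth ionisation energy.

Ca, Al, B

After 3 electrons have been removed, what remains? Al³⁺ is the bare [Ne] core; B³⁺ is the bare [He] core; Ca³⁺ is already 1 electron into the core.
All of these are removing an electron from a noble-gas core or deeper; the smaller core (lower principal quantum number) is held far more tightly, and within a period the higher nuclear charge binds the same core more tightly.
Approximate IE_4 values (kJ/mol): Al 11577, B 25026, Ca 6491.
Overall IE_4 order: Ca < Al < B.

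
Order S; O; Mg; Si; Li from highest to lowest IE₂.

Li, O, S, Si, Mg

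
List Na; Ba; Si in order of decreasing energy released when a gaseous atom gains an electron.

Si > Na > Ba

Electron affinity generally becomes more exothermic across a period toward the halogens and less exothermic down a group.
These span different periods and groups, so the two trends combine.
Na > Ba: period and group pull opposite ways; the down-group shift dominates (53 vs 14 kJ/mol).
Si > Na: Si lies to the right of Na in period 3, so the across-period effect alone puts Si higher.
For reference (kJ/mol): Na 53, Si 134, Ba 14.
So from highest to lowest: Si > Na > Ba.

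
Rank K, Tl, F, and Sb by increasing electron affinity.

F is in period 2, group 17; K is in period 4, group 1; Sb is in period 5, group 15; Tl is in period 6, group 13.
EA tends to increase across a period and decrease down a group, though the pattern is less regular than for IE or radius.
Neither a single period nor a single group — weigh both effects.
K > Tl: the two effects oppose for this pair; the down-group effect wins (48 vs 19 kJ/mol).
Sb > K: period and group pull opposite ways; the across-period shift dominates (103 vs 48 kJ/mol).
F > Sb: both effects reinforce here, so F is clearly the higher of the two.
For reference (kJ/mol): F 328, K 48, Sb 103, Tl 19.
So from lowest to highest: Tl < K < Sb < F.

Tl, K, Sb, F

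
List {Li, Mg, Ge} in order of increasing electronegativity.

Li is in period 2, group 1; Mg is in period 3, group 2; Ge is in period 4, group 14.
Smaller atoms with higher effective nuclear charge are more electronegative.
Neither a single period nor a single group — weigh both effects.
Mg > Li: period and group pull opposite ways; the across-period shift dominates (1.31 vs 0.98).
Ge > Mg: the two effects oppose for this pair; the across-period effect wins (2.01 vs 1.31).
Tabulated electronegativity (Pauling): Li 0.98, Mg 1.31, Ge 2.01.
So from lowest to highest: Li < Mg < Ge.

Li < Mg < Ge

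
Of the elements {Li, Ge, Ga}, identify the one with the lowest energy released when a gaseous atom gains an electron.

Ga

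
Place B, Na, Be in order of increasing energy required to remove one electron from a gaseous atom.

Across a period the outer electron is held more tightly (higher IE₁); down a group it sits in a higher shell, more shielded, and comes off more easily.
These span different periods and groups, so the two trends combine.
B > Na: both effects reinforce here, so B is clearly the higher of the two.
Be > B: this pair runs against the simple trend — see the exception note.
Note the exception: Be has a higher first ionization energy than B, contrary to the simple trend — removing B's lone 2p electron is easier than breaking Be's filled 2s².
Approximate values (kJ/mol): Be 900, B 801, Na 496.
So from lowest to highest: Na < B < Be.

Na < B < Be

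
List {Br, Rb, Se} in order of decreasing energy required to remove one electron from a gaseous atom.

IE₁ increases left→right with effective nuclear charge and decreases top→bottom as the valence shell moves farther out.
Neither a single period nor a single group — weigh both effects.
Se > Rb: relative to Rb, both the across-period and down-group shifts push Se's first ionization energy up.
Br > Se: both are in period 4; the period trend gives Br the larger value.
Tabulated first ionization energy (kJ/mol): Se 941, Br 1140, Rb 403.
So from highest to lowest: Br > Se > Rb.

Br > Se > Rb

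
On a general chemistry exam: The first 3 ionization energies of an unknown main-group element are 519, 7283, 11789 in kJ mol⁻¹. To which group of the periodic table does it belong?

Look for the largest jump between consecutive ionization energies: IE2/IE1 ≈ 14.0, far larger than any earlier ratio.
That jump marks the point where a core electron is being removed. So the atom has 1 valence electron.
A main-group element with 1 valence electron is in group 1.

Group 1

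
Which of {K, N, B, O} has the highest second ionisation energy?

O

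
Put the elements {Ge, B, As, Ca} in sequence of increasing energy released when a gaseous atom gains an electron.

Ca < B < As < Ge

B is in period 2, group 13; Ca is in period 4, group 2; Ge is in period 4, group 14; As is in period 4, group 15.
EA tends to increase across a period and decrease down a group, though the pattern is less regular than for IE or radius.
These span different periods and groups, so the two trends combine.
B > Ca: relative to Ca, both the across-period and down-group shifts push B's electron affinity up.
As > B: the two effects oppose for this pair; the across-period effect wins (78 vs 27 kJ/mol).
Ge > As: this pair runs against the simple trend — see the exception note.
Note the exception: Ge has a higher electron affinity than As, contrary to the simple trend — adding an electron to As's half-filled 4p³ is unfavourable, so Ge (4p²) has the more exothermic EA.
Tabulated electron affinity (kJ/mol): B 27, Ca 2, Ge 119, As 78.
So from lowest to highest: Ca < B < As < Ge.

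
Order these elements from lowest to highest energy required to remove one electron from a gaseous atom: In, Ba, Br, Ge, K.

K, Ba, In, Ge, Br

K is in period 4, group 1; Ge is in period 4, group 14; Br is in period 4, group 17; In is in period 5, group 13; Ba is in period 6, group 2.
First ionization energy rises across a period (greater Z_eff holds electrons more tightly) and falls down a group (valence electrons are farther from the nucleus).
Neither a single period nor a single group — weigh both effects.
Ba > K: period and group pull opposite ways; the across-period shift dominates (503 vs 419 kJ/mol).
In > Ba: relative to Ba, both the across-period and down-group shifts push In's first ionization energy up.
Ge > In: relative to In, both the across-period and down-group shifts push Ge's first ionization energy up.
Br > Ge: both are in period 4; the period trend gives Br the larger value.
Tabulated first ionization energy (kJ/mol): K 419, Ge 762, Br 1140, In 558, Ba 503.
So from lowest to highest: K < Ba < In < Ge < Br.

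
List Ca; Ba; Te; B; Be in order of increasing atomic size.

B < Be < Te < Ca < Ba

Be is in period 2, group 2; B is in period 2, group 13; Ca is in period 4, group 2; Te is in period 5, group 16; Ba is in period 6, group 2.
Moving right in a period, electrons are added to the same shell under a stronger nuclear pull, so atoms get smaller; moving down, a new shell is opened and atoms get larger.
These span different periods and groups, so the two trends combine.
Be > B: Be lies to the left of B in period 2, so the across-period effect alone puts Be larger.
Te > Be: the two effects oppose for this pair; the down-group effect wins (136 vs 102 pm).
Ca > Te: the two effects oppose for this pair; the across-period effect wins (171 vs 136 pm).
Ba > Ca: Ba sits below Ca in group 2, so the down-group effect alone puts Ba larger.
Approximate values (pm): Be 102, B 85, Ca 171, Te 136, Ba 196.
So from smallest to largest: B < Be < Te < Ca < Ba.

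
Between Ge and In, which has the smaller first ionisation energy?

In

Ge is in period 4, group 14; In is in period 5, group 13.
IE₁ increases left→right with effective nuclear charge and decreases top→bottom as the valence shell moves farther out.
Here both period and group differ, so the two effects have to be weighed against each other.
Ge > In: both effects reinforce here, so Ge is clearly the higher of the two.
Approximate values (kJ/mol): Ge 762, In 558.
So In has the smaller first ionisation energy (In < Ge).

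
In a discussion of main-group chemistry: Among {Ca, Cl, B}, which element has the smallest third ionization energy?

B

Consider each +2 ion: Ca²⁺ is the bare [Ar] core; Cl²⁺ still has 5 valence electrons; B²⁺ still has 1 valence electron.
Core electrons are held far more tightly than valence electrons, so Ca tops the IE_3 order.
Valence configurations: Cl²⁺ [Ne]3s²3p³, B²⁺ [He]2s¹.
Approximate IE_3 values (kJ/mol): Ca 4912, Cl 3822, B 3660.
Overall IE_3 order: B < Cl < Ca.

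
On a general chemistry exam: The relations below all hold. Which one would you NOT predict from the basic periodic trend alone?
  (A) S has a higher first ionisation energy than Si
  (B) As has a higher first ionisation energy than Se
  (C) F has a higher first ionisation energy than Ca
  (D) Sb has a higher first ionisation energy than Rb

The general trend: first ionisation energy increases across a period and decreases down a group.
(A) S (period 3, group 16) vs Si (period 3, group 14): the stated order agrees with the simple trend.
(B) As (period 4, group 15) vs Se (period 4, group 16): the stated order contradicts the simple trend.
(C) F (period 2, group 17) vs Ca (period 4, group 2): the stated order agrees with the simple trend.
(D) Sb (period 5, group 15) vs Rb (period 5, group 1): the stated order agrees with the simple trend.
The exception is (B): Se (4p⁴) ionizes more easily than half-filled As (4p³).

(B)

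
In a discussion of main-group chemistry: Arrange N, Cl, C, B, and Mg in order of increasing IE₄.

The fourth ionization energy removes an electron from the +3 ion. For each element: N³⁺ still has 2 valence electrons; Cl³⁺ still has 4 valence electrons; C³⁺ still has 1 valence electron; B³⁺ is the bare [He] core; Mg³⁺ is already 1 electron into the core.
Core electrons are held far more tightly than valence electrons, so Mg and B top the IE_4 order.
Valence configurations: N³⁺ [He]2s², Cl³⁺ [Ne]3s²3p², C³⁺ [He]2s¹.
Tabulated IE_4 (kJ/mol): N 7475, Cl 5159, C 6223, B 25026, Mg 10543.
Hence IE_4: Cl < C < N < Mg < B.

Cl < C < N < Mg < B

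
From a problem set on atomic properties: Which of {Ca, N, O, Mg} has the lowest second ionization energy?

Ca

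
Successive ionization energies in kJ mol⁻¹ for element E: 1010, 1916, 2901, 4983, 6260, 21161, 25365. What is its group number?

Group 15

Look for the largest jump between consecutive ionization energies: IE6/IE5 ≈ 3.4, far larger than any earlier ratio.
That jump marks the point where a core electron is being removed. So the atom has 5 valence electrons.
A main-group element with 5 valence electrons is in group 15.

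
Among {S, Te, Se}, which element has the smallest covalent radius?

S is in period 3, group 16; Se is in period 4, group 16; Te is in period 5, group 16.
Atomic radius shrinks across a period as nuclear charge pulls the same shell inward, and grows down a group as new shells are added.
All are in group 16, so atomic radius increases down the group.
The smallest covalent radius among these belongs to S.

S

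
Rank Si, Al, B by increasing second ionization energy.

IE_2 is the cost of taking one more electron from the +1 cation: Si⁺ still has 3 valence electrons; Al⁺ still has 2 valence electrons; B⁺ still has 2 valence electrons.
All are still removing valence electrons, so compare the +1 ions as you would atoms: IE_2 generally rises across a period (higher Z_eff) and falls down a group (larger shell), subject to the usual subshell exceptions.
Valence configurations: Si⁺ [Ne]3s²3p¹, Al⁺ [Ne]3s², B⁺ [He]2s².
Si⁺ loses a lone 3p electron whereas Al⁺ must break into a filled 3s² pair, so IE_2(Al) > IE_2(Si) even though Si has the higher nuclear charge.
Tabulated IE_2 (kJ/mol): Si 1577, Al 1817, B 2427.
Hence IE_2: Si < Al < B.

Si < Al < B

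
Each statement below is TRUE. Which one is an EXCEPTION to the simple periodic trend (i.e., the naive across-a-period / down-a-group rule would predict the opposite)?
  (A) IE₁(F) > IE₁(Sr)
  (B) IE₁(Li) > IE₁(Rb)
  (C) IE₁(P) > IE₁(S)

The general trend: first ionisation energy increases across a period and decreases down a group.
(A) F (period 2, group 17) vs Sr (period 5, group 2): the stated order agrees with the simple trend.
(B) Li (period 2, group 1) vs Rb (period 5, group 1): the stated order agrees with the simple trend.
(C) P (period 3, group 15) vs S (period 3, group 16): the stated order contradicts the simple trend.
The exception is (C): S (3p⁴) ionizes more easily than half-filled P (3p³) because the paired 3p electron in S is pushed out by e⁻–e⁻ repulsion.

(C)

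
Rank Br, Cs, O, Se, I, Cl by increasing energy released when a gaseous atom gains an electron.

Cs < O < Se < I < Br < Cl

Atoms with high Z_eff and room in the valence shell (especially the halogens) have the most exothermic electron affinities.
Here both period and group differ, so the two effects have to be weighed against each other.
O > Cs: relative to Cs, both the across-period and down-group shifts push O's electron affinity up.
Se > O: this pair runs against the simple trend — see the exception note.
I > Se: period and group pull opposite ways; the across-period shift dominates (295 vs 195 kJ/mol).
Br > I: Br sits above I in group 17, so the down-group effect alone puts Br higher.
Cl > Br: Cl sits above Br in group 17, so the down-group effect alone puts Cl higher.
Note the exception: Se has a higher electron affinity than O, contrary to the simple trend — O's compact 2p subshell gives strong electron–electron repulsion on the added electron.
Tabulated electron affinity (kJ/mol): O 141, Cl 349, Se 195, Br 325, I 295, Cs 46.
So from lowest to highest: Cs < O < Se < I < Br < Cl.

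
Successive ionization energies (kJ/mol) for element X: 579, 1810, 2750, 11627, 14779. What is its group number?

Group 13

Look for the largest jump between consecutive ionization energies: IE4/IE3 ≈ 4.2, far larger than any earlier ratio.
That jump marks the point where a core electron is being removed. So the atom has 3 valence electrons.
A main-group element with 3 valence electrons is in group 13.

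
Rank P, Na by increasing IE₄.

The fourth ionization energy removes an electron from the +3 ion. For each element: P³⁺ still has 2 valence electrons; Na³⁺ is already 2 electrons into the core.
Breaking into a closed-shell core is much more expensive than removing a leftover valence electron — Na has the largest IE_4 here.
The numbers (kJ/mol): P 4964, Na 9543.
So the fourth ionization energies run P < Na.

P < Na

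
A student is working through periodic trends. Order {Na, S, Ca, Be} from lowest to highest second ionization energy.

Ca < Be < S < Na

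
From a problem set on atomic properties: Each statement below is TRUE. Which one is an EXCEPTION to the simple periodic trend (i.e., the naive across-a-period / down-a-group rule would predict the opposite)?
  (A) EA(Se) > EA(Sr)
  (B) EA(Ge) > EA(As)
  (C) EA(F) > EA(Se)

The general trend: electron affinity increases across a period and decreases down a group.
(A) Se (period 4, group 16) vs Sr (period 5, group 2): the stated order agrees with the simple trend.
(B) Ge (period 4, group 14) vs As (period 4, group 15): the stated order contradicts the simple trend.
(C) F (period 2, group 17) vs Se (period 4, group 16): the stated order agrees with the simple trend.
The exception is (B): adding an electron to As's half-filled 4p³ is unfavourable, so Ge (4p²) has the more exothermic EA.

(B)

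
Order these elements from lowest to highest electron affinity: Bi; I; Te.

Bi, Te, I

Te is in period 5, group 16; I is in period 5, group 17; Bi is in period 6, group 15.
Atoms with high Z_eff and room in the valence shell (especially the halogens) have the most exothermic electron affinities.
Here both period and group differ, so the two effects have to be weighed against each other.
Te > Bi: relative to Bi, both the across-period and down-group shifts push Te's electron affinity up.
I > Te: both are in period 5; the period trend gives I the larger value.
Approximate values (kJ/mol): Te 190, I 295, Bi 91.
So from lowest to highest: Bi < Te < I.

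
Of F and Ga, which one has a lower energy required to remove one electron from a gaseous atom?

Ga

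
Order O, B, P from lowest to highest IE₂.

Consider each +1 ion: O⁺ still has 5 valence electrons; B⁺ still has 2 valence electrons; P⁺ still has 4 valence electrons.
All are still removing valence electrons, so compare the +1 ions as you would atoms: IE_2 generally rises across a period (higher Z_eff) and falls down a group (larger shell), subject to the usual subshell exceptions.
Valence configurations: O⁺ [He]2s²2p³, B⁺ [He]2s², P⁺ [Ne]3s²3p².
Tabulated IE_2 (kJ/mol): O 3388, B 2427, P 1907.
Overall IE_2 order: P < B < O.

P, B, O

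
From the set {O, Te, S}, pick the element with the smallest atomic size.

O

O is in period 2, group 16; S is in period 3, group 16; Te is in period 5, group 16.
Atomic radius shrinks across a period as nuclear charge pulls the same shell inward, and grows down a group as new shells are added.
All are in group 16, so atomic radius increases down the group.
The smallest atomic size among these belongs to O.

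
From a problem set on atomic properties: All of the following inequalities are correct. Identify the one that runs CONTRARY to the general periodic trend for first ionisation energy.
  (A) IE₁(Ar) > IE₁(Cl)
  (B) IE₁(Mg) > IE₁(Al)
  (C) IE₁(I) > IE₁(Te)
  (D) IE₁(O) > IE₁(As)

The general trend: first ionisation energy increases across a period and decreases down a group.
(A) Ar (period 3, group 18) vs Cl (period 3, group 17): the stated order agrees with the simple trend.
(B) Mg (period 3, group 2) vs Al (period 3, group 13): the stated order contradicts the simple trend.
(C) I (period 5, group 17) vs Te (period 5, group 16): the stated order agrees with the simple trend.
(D) O (period 2, group 16) vs As (period 4, group 15): the stated order agrees with the simple trend.
The exception is (B): Al's single 3p electron is easier to remove than one from Mg's filled 3s².

(B)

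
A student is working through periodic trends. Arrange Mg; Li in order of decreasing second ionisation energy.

After 1 electron has been removed, what remains? Mg⁺ still has 1 valence electron; Li⁺ is the bare [He] core.
Pulling an electron out of a noble-gas core costs far more than removing a remaining valence electron, so Li sits at the high end of IE_2.
The numbers (kJ/mol): Mg 1451, Li 7298.
Putting it together, IE_2: Mg < Li.

Li > Mg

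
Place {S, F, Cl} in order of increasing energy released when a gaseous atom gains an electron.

S, F, Cl

F is in period 2, group 17; S is in period 3, group 16; Cl is in period 3, group 17.
Electron affinity generally becomes more exothermic across a period toward the halogens and less exothermic down a group.
These span different periods and groups, so the two trends combine.
F > S: both effects reinforce here, so F is clearly the higher of the two.
Cl > F: this pair runs against the simple trend — see the exception note.
Note the exception: Cl has a higher electron affinity than F, contrary to the simple trend — F's small 2p subshell makes the incoming electron feel strong e⁻–e⁻ repulsion, so Cl actually releases more energy on gaining an electron.
Tabulated electron affinity (kJ/mol): F 328, S 200, Cl 349.
So from lowest to highest: S < F < Cl.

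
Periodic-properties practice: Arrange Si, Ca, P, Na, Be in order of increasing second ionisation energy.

Ca, Si, Be, P, Na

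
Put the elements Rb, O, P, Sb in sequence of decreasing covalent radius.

Rb > Sb > P > O

O is in period 2, group 16; P is in period 3, group 15; Rb is in period 5, group 1; Sb is in period 5, group 15.
Radius decreases left→right (rising Z_eff, same n) and increases top→bottom (higher n).
Here both period and group differ, so the two effects have to be weighed against each other.
P > O: both effects reinforce here, so P is clearly the larger of the two.
Sb > P: they share group 15; the group trend gives Sb the larger value.
Rb > Sb: Rb lies to the left of Sb in period 5, so the across-period effect alone puts Rb larger.
For reference (pm): O 63, P 111, Rb 210, Sb 140.
So from largest to smallest: Rb > Sb > P > O.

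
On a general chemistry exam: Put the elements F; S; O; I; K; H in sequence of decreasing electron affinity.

H is in period 1, group 1; O is in period 2, group 16; F is in period 2, group 17; S is in period 3, group 16; K is in period 4, group 1; I is in period 5, group 17.
Electron affinity generally becomes more exothermic across a period toward the halogens and less exothermic down a group.
These span different periods and groups, so the two trends combine.
H > K: they share group 1; the group trend gives H the larger value.
O > H: period and group pull opposite ways; the across-period shift dominates (141 vs 73 kJ/mol).
S > O: this pair runs against the simple trend — see the exception note.
I > S: period and group pull opposite ways; the across-period shift dominates (295 vs 200 kJ/mol).
F > I: F sits above I in group 17, so the down-group effect alone puts F higher.
Note the exception: S has a higher electron affinity than O, contrary to the simple trend — the compact 2p subshell of O repels the added electron more than S's larger 3p does.
Tabulated electron affinity (kJ/mol): H 73, O 141, F 328, S 200, K 48, I 295.
So from highest to lowest: F > I > S > O > H > K.

F, I, S, O, H, K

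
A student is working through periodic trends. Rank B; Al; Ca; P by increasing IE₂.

Ca, Al, P, B

IE_2 is the cost of taking one more electron from the +1 cation: B⁺ still has 2 valence electrons; Al⁺ still has 2 valence electrons; Ca⁺ still has 1 valence electron; P⁺ still has 4 valence electrons.
All are still removing valence electrons, so compare the +1 ions as you would atoms: IE_2 generally rises across a period (higher Z_eff) and falls down a group (larger shell), subject to the usual subshell exceptions.
Valence configurations: B⁺ [He]2s², Al⁺ [Ne]3s², Ca⁺ [Ar]4s¹, P⁺ [Ne]3s²3p².
Tabulated IE_2 (kJ/mol): B 2427, Al 1817, Ca 1145, P 1907.
Hence IE_2: Ca < Al < P < B.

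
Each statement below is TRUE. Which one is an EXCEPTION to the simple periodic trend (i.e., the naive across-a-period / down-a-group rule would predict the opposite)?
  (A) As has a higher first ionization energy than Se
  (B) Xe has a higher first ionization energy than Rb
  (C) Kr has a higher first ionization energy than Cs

(A)

The general trend: first ionization energy increases across a period and decreases down a group.
(A) As (period 4, group 15) vs Se (period 4, group 16): the stated order contradicts the simple trend.
(B) Xe (period 5, group 18) vs Rb (period 5, group 1): the stated order agrees with the simple trend.
(C) Kr (period 4, group 18) vs Cs (period 6, group 1): the stated order agrees with the simple trend.
The exception is (A): Se (4p⁴) ionizes more easily than half-filled As (4p³).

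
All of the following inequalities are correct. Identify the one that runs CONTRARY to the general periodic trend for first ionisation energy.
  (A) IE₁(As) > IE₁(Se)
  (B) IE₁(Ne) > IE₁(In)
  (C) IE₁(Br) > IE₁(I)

(A)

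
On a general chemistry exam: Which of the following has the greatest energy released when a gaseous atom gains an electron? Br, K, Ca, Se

Adding an electron releases more energy for atoms nearer the top right (short of the noble gases).
All lie in period 4; the across-period trend (electron affinity increases left to right) applies, with the exception below.
Note the exception: K has a higher electron affinity than Ca, contrary to the simple trend — adding an electron to Ca (ns²) has to open a new, higher-energy np subshell, which is unfavourable.
Approximate values (kJ/mol): K 48, Ca 2, Se 195, Br 325.
The greatest energy released when a gaseous atom gains an electron among these belongs to Br.

Br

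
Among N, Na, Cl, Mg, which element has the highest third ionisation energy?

Consider each +2 ion: N²⁺ still has 3 valence electrons; Na²⁺ is already 1 electron into the core; Cl²⁺ still has 5 valence electrons; Mg²⁺ is the bare [Ne] core.
Core electrons are held far more tightly than valence electrons, so Na and Mg top the IE_3 order.
Valence configurations: N²⁺ [He]2s²2p¹, Cl²⁺ [Ne]3s²3p³.
The numbers (kJ/mol): N 4578, Na 6910, Cl 3822, Mg 7733.
Hence IE_3: Cl < N < Na < Mg.

Mg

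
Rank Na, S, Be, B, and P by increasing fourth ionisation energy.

IE_4 is the cost of taking one more electron from the +3 cation: Na³⁺ is already 2 electrons into the core; S³⁺ still has 3 valence electrons; Be³⁺ is already 1 electron into the core; B³⁺ is the bare [He] core; P³⁺ still has 2 valence electrons.
Core electrons are held far more tightly than valence electrons, so Na, Be and B top the IE_4 order.
Valence configurations: S³⁺ [Ne]3s²3p¹, P³⁺ [Ne]3s².
S³⁺ loses a lone 3p electron whereas P³⁺ must break into a filled 3s² pair, so IE_4(P) > IE_4(S) even though S has the higher nuclear charge.
The numbers (kJ/mol): Na 9543, S 4556, Be 21007, B 25026, P 4964.
Overall IE_4 order: S < P < Na < Be < B.

S, P, Na, Be, B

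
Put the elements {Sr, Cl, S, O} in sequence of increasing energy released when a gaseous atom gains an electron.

Atoms with high Z_eff and room in the valence shell (especially the halogens) have the most exothermic electron affinities.
These span different periods and groups, so the two trends combine.
O > Sr: both effects reinforce here, so O is clearly the higher of the two.
S > O: this pair runs against the simple trend — see the exception note.
Cl > S: Cl lies to the right of S in period 3, so the across-period effect alone puts Cl higher.
Note the exception: S has a higher electron affinity than O, contrary to the simple trend — the compact 2p subshell of O repels the added electron more than S's larger 3p does.
Approximate values (kJ/mol): O 141, S 200, Cl 349, Sr 5.
So from lowest to highest: Sr < O < S < Cl.

Sr < O < S < Cl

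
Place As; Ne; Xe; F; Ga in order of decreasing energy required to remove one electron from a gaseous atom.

Ne > F > Xe > As > Ga

Removing the outermost electron gets harder across a period and easier down a group.
Neither a single period nor a single group — weigh both effects.
As > Ga: As lies to the right of Ga in period 4, so the across-period effect alone puts As higher.
Xe > As: period and group pull opposite ways; the across-period shift dominates (1170 vs 947 kJ/mol).
F > Xe: period and group pull opposite ways; the down-group shift dominates (1681 vs 1170 kJ/mol).
Ne > F: Ne lies to the right of F in period 2, so the across-period effect alone puts Ne higher.
For reference (kJ/mol): F 1681, Ne 2081, Ga 579, As 947, Xe 1170.
So from highest to lowest: Ne > F > Xe > As > Ga.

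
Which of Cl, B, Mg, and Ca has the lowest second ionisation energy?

Ca

Consider each +1 ion: Cl⁺ still has 6 valence electrons; B⁺ still has 2 valence electrons; Mg⁺ still has 1 valence electron; Ca⁺ still has 1 valence electron.
All are still removing valence electrons, so compare the +1 ions as you would atoms: IE_2 generally rises across a period (higher Z_eff) and falls down a group (larger shell), subject to the usual subshell exceptions.
Valence configurations: Cl⁺ [Ne]3s²3p⁴, B⁺ [He]2s², Mg⁺ [Ne]3s¹, Ca⁺ [Ar]4s¹.
The numbers (kJ/mol): Cl 2298, B 2427, Mg 1451, Ca 1145.
Putting it together, IE_2: Ca < Mg < Cl < B.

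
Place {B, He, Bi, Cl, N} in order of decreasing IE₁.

He, N, Cl, B, Bi

He is in period 1, group 18; B is in period 2, group 13; N is in period 2, group 15; Cl is in period 3, group 17; Bi is in period 6, group 15.
First ionization energy rises across a period (greater Z_eff holds electrons more tightly) and falls down a group (valence electrons are farther from the nucleus).
Here both period and group differ, so the two effects have to be weighed against each other.
B > Bi: period and group pull opposite ways; the down-group shift dominates (801 vs 703 kJ/mol).
Cl > B: the two effects oppose for this pair; the across-period effect wins (1251 vs 801 kJ/mol).
N > Cl: period and group pull opposite ways; the down-group shift dominates (1402 vs 1251 kJ/mol).
He > N: relative to N, both the across-period and down-group shifts push He's first ionization energy up.
Approximate values (kJ/mol): He 2372, B 801, N 1402, Cl 1251, Bi 703.
So from highest to lowest: He > N > Cl > B > Bi.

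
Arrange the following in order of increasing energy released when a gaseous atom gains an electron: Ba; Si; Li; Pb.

EA tends to increase across a period and decrease down a group, though the pattern is less regular than for IE or radius.
Neither a single period nor a single group — weigh both effects.
Pb > Ba: both are in period 6; the period trend gives Pb the larger value.
Li > Pb: period and group pull opposite ways; the down-group shift dominates (60 vs 35 kJ/mol).
Si > Li: the two effects oppose for this pair; the across-period effect wins (134 vs 60 kJ/mol).
Tabulated electron affinity (kJ/mol): Li 60, Si 134, Ba 14, Pb 35.
So from lowest to highest: Ba < Pb < Li < Si.

Ba < Pb < Li < Si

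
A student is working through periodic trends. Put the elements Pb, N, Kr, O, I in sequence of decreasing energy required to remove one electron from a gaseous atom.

Across a period the outer electron is held more tightly (higher IE₁); down a group it sits in a higher shell, more shielded, and comes off more easily.
These span different periods and groups, so the two trends combine.
I > Pb: relative to Pb, both the across-period and down-group shifts push I's first ionization energy up.
O > I: period and group pull opposite ways; the down-group shift dominates (1314 vs 1008 kJ/mol).
Kr > O: period and group pull opposite ways; the across-period shift dominates (1351 vs 1314 kJ/mol).
N > Kr: the two effects oppose for this pair; the down-group effect wins (1402 vs 1351 kJ/mol).
Note the exception: N has a higher first ionization energy than O, contrary to the simple trend — pairing an electron in O's 2p⁴ costs repulsion energy, so O ionizes more easily than half-filled N (2p³).
Tabulated first ionization energy (kJ/mol): N 1402, O 1314, Kr 1351, I 1008, Pb 716.
So from highest to lowest: N > Kr > O > I > Pb.

N > Kr > O > I > Pb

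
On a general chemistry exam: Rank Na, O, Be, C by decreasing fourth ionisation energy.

Be > Na > O > C

The fourth ionization energy removes an electron from the +3 ion. For each element: Na³⁺ is already 2 electrons into the core; O³⁺ still has 3 valence electrons; Be³⁺ is already 1 electron into the core; C³⁺ still has 1 valence electron.
Breaking into a closed-shell core is much more expensive than removing a leftover valence electron — Na and Be have the largest IE_4 here.
Valence configurations: O³⁺ [He]2s²2p¹, C³⁺ [He]2s¹.
The numbers (kJ/mol): Na 9543, O 7469, Be 21007, C 6223.
Hence IE_4: C < O < Na < Be.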